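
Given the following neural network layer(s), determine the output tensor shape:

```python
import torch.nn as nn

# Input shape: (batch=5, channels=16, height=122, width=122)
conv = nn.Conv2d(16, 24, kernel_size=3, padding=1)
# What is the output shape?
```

Input: (5, 16, 122, 122) -> Output: (5, 24, 122, 122)

Answer: (5, 24, 122, 122)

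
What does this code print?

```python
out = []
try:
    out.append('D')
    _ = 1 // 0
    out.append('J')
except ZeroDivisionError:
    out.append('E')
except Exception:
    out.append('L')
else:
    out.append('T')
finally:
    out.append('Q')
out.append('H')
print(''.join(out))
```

Execution trace: 'D' (try body) → 'E' (except ZeroDivisionError) → 'Q' (finally) → 'H' (after the try/except). Output: DEQH

Answer: DEQH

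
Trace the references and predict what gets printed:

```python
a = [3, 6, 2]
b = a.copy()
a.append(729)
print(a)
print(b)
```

Key concept: list.copy() creates independent copy.
Step by step:
`a = [3, 6, 2]` → a = [3, 6, 2]
`b = a.copy()` → b = [3, 6, 2]
`a.append(729)` → a = [3, 6, 2, 729]
`print(a)` → prints [3, 6, 2, 729]
`print(b)` → prints [3, 6, 2]

Answer:
[3, 6, 2, 729]
[3, 6, 2]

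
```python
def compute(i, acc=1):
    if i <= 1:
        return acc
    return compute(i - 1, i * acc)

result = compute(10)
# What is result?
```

Accumulator trace (n, acc): (10, 1) -> (9, 10) -> (8, 90) -> (7, 720) -> (6, 5040) -> (5, 30240) -> (4, 151200) -> (3, 604800) -> (2, 1814400) -> (1, 3628800) -> return 3628800

Answer: 3628800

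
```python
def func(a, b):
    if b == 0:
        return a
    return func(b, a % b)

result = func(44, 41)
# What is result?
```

func(44, 41) -> func(41, 3) -> func(3, 2) -> func(2, 1) -> func(1, 0) -> 1

Answer: 1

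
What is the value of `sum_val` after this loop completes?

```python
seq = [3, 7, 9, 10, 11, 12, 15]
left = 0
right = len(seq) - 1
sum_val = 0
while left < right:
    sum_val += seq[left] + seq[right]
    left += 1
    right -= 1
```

Sum of pairs from ends
`sum_val` takes the values: 0 → 18 → 37 → 57

Answer: 57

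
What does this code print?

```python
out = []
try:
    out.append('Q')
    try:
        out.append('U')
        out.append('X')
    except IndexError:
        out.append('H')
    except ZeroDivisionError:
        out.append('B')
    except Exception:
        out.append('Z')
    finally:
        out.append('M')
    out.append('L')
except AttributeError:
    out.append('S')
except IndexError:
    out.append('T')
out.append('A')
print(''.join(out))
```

Execution trace: 'Q' (try body) → 'U' (inner try body) → 'X' (inner try body, no exception) → 'M' (inner finally) → 'L' (try body, no exception) → 'A' (after the try/except). Output: QUXMLA

Answer: QUXMLA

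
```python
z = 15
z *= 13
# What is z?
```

Trace:
`z = 15` → z = 15
`z *= 13` → z = 195
So z = 195

Answer: 195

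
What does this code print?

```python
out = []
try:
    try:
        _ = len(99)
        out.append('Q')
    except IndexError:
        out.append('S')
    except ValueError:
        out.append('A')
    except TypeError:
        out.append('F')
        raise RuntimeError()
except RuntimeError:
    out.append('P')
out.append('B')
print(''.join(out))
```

Execution trace: 'F' (inner except TypeError) → 'P' (outer except RuntimeError) → 'B' (after the try/except). Output: FPB

Answer: FPB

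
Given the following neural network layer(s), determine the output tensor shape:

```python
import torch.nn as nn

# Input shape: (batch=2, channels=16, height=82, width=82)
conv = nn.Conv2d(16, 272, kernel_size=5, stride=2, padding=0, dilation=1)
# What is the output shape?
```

Input: (2, 16, 82, 82) -> Output: (2, 272, 39, 39)

Answer: (2, 272, 39, 39)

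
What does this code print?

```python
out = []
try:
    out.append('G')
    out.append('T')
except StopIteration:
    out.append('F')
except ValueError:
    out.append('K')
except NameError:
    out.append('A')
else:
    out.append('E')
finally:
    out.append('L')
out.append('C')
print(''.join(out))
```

Execution trace: 'G' (try body) → 'T' (try body, no exception) → 'E' (else) → 'L' (finally) → 'C' (after the try/except). Output: GTELC

Answer: GTELC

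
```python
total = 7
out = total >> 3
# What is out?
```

Trace:
`total = 7` → total = 7
`out = total >> 3` → out = 0
So out = 0

Answer: 0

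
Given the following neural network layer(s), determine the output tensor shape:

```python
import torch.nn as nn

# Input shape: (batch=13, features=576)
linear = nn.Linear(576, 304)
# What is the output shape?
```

Input: (13, 576) -> Output: (13, 304)

Answer: (13, 304)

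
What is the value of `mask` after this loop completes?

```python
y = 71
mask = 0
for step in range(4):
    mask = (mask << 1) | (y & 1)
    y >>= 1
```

Reverse lowest 4 bits of 71
`mask` takes the values: 0 → 1 → 3 → 7 → 14

Answer: 14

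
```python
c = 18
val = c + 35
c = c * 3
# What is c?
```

Trace:
`c = 18` → c = 18
`val = c + 35` → val = 53
`c = c * 3` → c = 54
So c = 54

Answer: 54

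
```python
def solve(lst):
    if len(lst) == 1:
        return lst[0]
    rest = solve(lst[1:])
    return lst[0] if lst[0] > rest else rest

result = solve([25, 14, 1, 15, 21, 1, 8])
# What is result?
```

Recursive max over [25, 14, 1, 15, 21, 1, 8] = 25

Answer: 25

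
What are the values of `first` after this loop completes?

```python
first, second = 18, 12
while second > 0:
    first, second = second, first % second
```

GCD of 18 and 12
`first` takes the values: 18 → 12 → 6

Answer: 6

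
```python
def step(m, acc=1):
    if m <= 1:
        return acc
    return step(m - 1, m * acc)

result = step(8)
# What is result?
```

Accumulator trace (n, acc): (8, 1) -> (7, 8) -> (6, 56) -> (5, 336) -> (4, 1680) -> (3, 6720) -> (2, 20160) -> (1, 40320) -> return 40320

Answer: 40320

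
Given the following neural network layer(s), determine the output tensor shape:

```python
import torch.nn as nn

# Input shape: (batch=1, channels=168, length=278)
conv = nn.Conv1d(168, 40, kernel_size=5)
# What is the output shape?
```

Input: (1, 168, 278) -> Output: (1, 40, 274)

Answer: (1, 40, 274)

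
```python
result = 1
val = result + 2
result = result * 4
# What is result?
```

Trace:
`result = 1` → result = 1
`val = result + 2` → val = 3
`result = result * 4` → result = 4
So result = 4

Answer: 4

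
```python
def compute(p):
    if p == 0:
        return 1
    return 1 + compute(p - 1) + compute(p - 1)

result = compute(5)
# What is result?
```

compute(p) = 1 + 2·compute(p-1), compute(0)=1. Closed form: (1+1)·2^5 - 1 = 63.

Answer: 63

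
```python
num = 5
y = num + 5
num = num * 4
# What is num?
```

Trace:
`num = 5` → num = 5
`y = num + 5` → y = 10
`num = num * 4` → num = 20
So num = 20

Answer: 20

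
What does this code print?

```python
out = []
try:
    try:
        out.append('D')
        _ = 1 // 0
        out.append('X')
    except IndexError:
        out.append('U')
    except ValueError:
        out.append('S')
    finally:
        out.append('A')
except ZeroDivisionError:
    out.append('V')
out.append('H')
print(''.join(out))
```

Execution trace: 'D' (try body) → 'A' (finally) → 'V' (outer except ZeroDivisionError) → 'H' (after the try/except). Output: DAVH

Answer: DAVH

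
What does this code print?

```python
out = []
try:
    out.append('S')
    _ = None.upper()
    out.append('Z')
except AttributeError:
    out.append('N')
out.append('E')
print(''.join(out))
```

Execution trace: 'S' (try body) → 'N' (except AttributeError) → 'E' (after the try/except). Output: SNE

Answer: SNE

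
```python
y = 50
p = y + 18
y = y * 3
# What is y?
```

Trace:
`y = 50` → y = 50
`p = y + 18` → p = 68
`y = y * 3` → y = 150
So y = 150

Answer: 150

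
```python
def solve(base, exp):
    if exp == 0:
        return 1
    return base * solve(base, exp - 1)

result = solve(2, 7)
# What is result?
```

solve(2, 7) = 2 * 2 * 2 * 2 * 2 * 2 * 2 = 128

Answer: 128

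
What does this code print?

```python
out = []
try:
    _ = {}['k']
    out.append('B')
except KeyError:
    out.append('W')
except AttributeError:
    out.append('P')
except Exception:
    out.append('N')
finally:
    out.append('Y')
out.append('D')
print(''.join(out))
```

Execution trace: 'W' (except KeyError) → 'Y' (finally) → 'D' (after the try/except). Output: WYD

Answer: WYD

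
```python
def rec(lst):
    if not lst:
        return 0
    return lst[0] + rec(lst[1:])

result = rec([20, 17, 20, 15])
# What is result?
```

20 + 17 + 20 + 15 + 0 = 72

Answer: 72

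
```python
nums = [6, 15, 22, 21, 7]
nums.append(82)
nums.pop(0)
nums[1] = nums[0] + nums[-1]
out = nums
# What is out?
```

Trace:
`nums = [6, 15, 22, 21, 7]` → nums = [6, 15, 22, 21, 7]
`nums.append(82)` → nums = [6, 15, 22, 21, 7, 82]
`nums.pop(0)` → nums = [15, 22, 21, 7, 82]
`nums[1] = nums[0] + nums[-1]` → nums = [15, 97, 21, 7, 82]
`out = nums` → out = [15, 97, 21, 7, 82]
So out = [15, 97, 21, 7, 82]

Answer: [15, 97, 21, 7, 82]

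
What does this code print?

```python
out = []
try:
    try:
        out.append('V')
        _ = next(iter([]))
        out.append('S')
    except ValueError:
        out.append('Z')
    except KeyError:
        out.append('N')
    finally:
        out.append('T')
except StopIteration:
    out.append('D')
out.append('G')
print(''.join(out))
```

Execution trace: 'V' (try body) → 'T' (finally) → 'D' (outer except StopIteration) → 'G' (after the try/except). Output: VTDG

Answer: VTDG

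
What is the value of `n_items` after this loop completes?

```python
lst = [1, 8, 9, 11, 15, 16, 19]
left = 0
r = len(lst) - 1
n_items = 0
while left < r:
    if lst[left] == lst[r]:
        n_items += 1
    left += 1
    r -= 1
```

Count matching pairs from ends
`n_items` takes the values: 0

Answer: 0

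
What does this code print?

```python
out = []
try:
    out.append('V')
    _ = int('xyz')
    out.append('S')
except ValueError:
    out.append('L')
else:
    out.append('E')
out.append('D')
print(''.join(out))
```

Execution trace: 'V' (try body) → 'L' (except ValueError) → 'D' (after the try/except). Output: VLD

Answer: VLD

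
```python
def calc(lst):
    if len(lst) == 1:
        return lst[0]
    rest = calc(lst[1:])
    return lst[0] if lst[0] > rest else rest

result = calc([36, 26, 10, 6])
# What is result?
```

Recursive max over [36, 26, 10, 6] = 36

Answer: 36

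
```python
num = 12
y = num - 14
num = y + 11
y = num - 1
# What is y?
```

Trace:
`num = 12` → num = 12
`y = num - 14` → y = -2
`num = y + 11` → num = 9
`y = num - 1` → y = 8
So y = 8

Answer: 8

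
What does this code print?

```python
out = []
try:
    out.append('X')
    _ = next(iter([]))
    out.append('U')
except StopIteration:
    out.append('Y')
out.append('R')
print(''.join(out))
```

Execution trace: 'X' (try body) → 'Y' (except StopIteration) → 'R' (after the try/except). Output: XYR

Answer: XYR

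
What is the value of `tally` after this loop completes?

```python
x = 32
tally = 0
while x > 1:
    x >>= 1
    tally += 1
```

Count right shifts until 1
`tally` takes the values: 0 → 1 → 2 → 3 → 4 → 5

Answer: 5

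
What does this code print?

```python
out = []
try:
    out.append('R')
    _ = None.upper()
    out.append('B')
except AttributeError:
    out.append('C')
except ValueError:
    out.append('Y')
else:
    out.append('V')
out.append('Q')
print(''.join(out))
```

Execution trace: 'R' (try body) → 'C' (except AttributeError) → 'Q' (after the try/except). Output: RCQ

Answer: RCQ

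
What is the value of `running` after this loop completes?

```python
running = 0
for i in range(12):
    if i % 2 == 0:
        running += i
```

Sum of even numbers 0 to 11
`running` takes the values: 0 → 2 → 6 → 12 → 20 → 30

Answer: 30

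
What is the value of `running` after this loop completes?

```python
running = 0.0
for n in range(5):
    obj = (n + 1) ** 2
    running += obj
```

Sum of squared losses 1² + 2² + ... + 5²
`running` takes the values: 0.0 → 1.0 → 5.0 → 14.0 → 30.0 → 55.0

Answer: 55.0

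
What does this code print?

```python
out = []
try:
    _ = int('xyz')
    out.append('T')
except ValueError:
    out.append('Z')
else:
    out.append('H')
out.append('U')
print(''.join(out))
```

Execution trace: 'Z' (except ValueError) → 'U' (after the try/except). Output: ZU

Answer: ZU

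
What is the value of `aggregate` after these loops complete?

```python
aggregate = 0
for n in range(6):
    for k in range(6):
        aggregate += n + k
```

Sum of all n+k for n,k in 6x6
`aggregate` takes the values: 0 → 1 → 3 → 6 → 10 → 15 → 16 → 18 → 21 → 25 → 30 → 36 → 38 → 41 → 45 → 50 → 56 → 63 → 66 → 70 → 75 → 81 → 88 → 96 → 100 → 105 → 111 → 118 → 126 → 135 → 140 → 146 → 153 → 161 → 170 → 180

Answer: 180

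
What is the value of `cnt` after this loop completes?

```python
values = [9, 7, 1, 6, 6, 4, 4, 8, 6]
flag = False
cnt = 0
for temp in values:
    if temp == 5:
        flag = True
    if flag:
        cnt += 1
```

Count elements after first 5 in [9, 7, 1, 6, 6, 4, 4, 8, 6]
`cnt` takes the values: 0

Answer: 0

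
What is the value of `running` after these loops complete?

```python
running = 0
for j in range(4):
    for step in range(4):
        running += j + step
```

Sum of all j+step for j,step in 4x4
`running` takes the values: 0 → 1 → 3 → 6 → 7 → 9 → 12 → 16 → 18 → 21 → 25 → 30 → 33 → 37 → 42 → 48

Answer: 48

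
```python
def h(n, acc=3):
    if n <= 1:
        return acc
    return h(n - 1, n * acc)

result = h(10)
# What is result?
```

Accumulator trace (n, acc): (10, 3) -> (9, 30) -> (8, 270) -> (7, 2160) -> (6, 15120) -> (5, 90720) -> (4, 453600) -> (3, 1814400) -> (2, 5443200) -> (1, 10886400) -> return 10886400

Answer: 10886400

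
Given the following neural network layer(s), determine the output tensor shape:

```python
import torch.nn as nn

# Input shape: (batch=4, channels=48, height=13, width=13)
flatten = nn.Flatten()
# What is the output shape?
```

Input: (4, 48, 13, 13) -> Output: (4, 8112)

Answer: (4, 8112)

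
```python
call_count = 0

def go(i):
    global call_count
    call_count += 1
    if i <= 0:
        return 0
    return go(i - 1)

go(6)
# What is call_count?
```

Linear recursion stepping by 1: 7 calls from i=6 down to ≤0.

Answer: 7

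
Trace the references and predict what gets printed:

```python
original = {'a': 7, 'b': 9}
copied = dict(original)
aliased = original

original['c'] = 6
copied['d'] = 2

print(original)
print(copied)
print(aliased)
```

Key concept: dict() creates copy, assignment creates alias.
Step by step:
`original = {'a': 7, 'b': 9}` → original = {'a': 7, 'b': 9}
`copied = dict(original)` → copied = {'a': 7, 'b': 9}
`aliased = original` → aliased = {'a': 7, 'b': 9} (same object as original)
`original['c'] = 6` → original = {'a': 7, 'b': 9, 'c': 6} (same object as aliased); aliased = {'a': 7, 'b': 9, 'c': 6} (same object as original)
`copied['d'] = 2` → copied = {'a': 7, 'b': 9, 'd': 2}
`print(original)` → prints {'a': 7, 'b': 9, 'c': 6}
`print(copied)` → prints {'a': 7, 'b': 9, 'd': 2}
`print(aliased)` → prints {'a': 7, 'b': 9, 'c': 6}

Answer:
{'a': 7, 'b': 9, 'c': 6}
{'a': 7, 'b': 9, 'd': 2}
{'a': 7, 'b': 9, 'c': 6}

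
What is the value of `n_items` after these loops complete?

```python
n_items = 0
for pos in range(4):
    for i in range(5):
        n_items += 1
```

4 * 5 = 20
`n_items` takes the values: 0 → 1 → 2 → 3 → 4 → 5 → 6 → 7 → 8 → 9 → 10 → 11 → 12 → 13 → 14 → 15 → 16 → 17 → 18 → 19 → 20

Answer: 20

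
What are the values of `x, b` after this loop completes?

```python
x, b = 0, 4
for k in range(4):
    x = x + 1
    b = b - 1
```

x goes 0→4, b goes 4→0
`x, b` takes the values: (0, 4) → (1, 4) → (1, 3) → (2, 3) → (2, 2) → (3, 2) → (3, 1) → (4, 1) → (4, 0)

Answer: 4, 0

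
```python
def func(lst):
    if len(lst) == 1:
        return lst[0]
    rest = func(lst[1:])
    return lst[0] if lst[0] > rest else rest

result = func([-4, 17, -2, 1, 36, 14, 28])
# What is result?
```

Recursive max over [-4, 17, -2, 1, 36, 14, 28] = 36

Answer: 36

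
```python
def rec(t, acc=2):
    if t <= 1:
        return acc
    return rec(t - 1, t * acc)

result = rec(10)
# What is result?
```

Accumulator trace (n, acc): (10, 2) -> (9, 20) -> (8, 180) -> (7, 1440) -> (6, 10080) -> (5, 60480) -> (4, 302400) -> (3, 1209600) -> (2, 3628800) -> (1, 7257600) -> return 7257600

Answer: 7257600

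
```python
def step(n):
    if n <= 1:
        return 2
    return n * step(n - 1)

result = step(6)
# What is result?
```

step(6) = 6 * 5 * 4 * 3 * 2 * 2 = 1440

Answer: 1440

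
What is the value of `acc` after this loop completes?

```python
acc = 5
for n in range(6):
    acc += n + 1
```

Start at 5, add 1 to 6 = 26
`acc` takes the values: 5 → 6 → 8 → 11 → 15 → 20 → 26

Answer: 26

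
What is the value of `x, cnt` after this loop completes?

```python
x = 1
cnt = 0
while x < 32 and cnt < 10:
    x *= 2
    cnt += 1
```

Double until >= 32 or 10 iterations
`x, cnt` takes the values: (1, 0) → (2, 0) → (2, 1) → (4, 1) → (4, 2) → (8, 2) → (8, 3) → (16, 3) → (16, 4) → (32, 4) → (32, 5)

Answer: 32, 5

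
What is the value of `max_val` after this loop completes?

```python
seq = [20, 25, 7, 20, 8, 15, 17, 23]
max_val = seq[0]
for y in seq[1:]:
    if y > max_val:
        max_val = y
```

Maximum of [20, 25, 7, 20, 8, 15, 17, 23]
`max_val` takes the values: 20 → 25

Answer: 25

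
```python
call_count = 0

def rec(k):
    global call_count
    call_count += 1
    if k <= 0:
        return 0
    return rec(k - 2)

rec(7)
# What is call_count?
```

Linear recursion stepping by 2: 5 calls from k=7 down to ≤0.

Answer: 5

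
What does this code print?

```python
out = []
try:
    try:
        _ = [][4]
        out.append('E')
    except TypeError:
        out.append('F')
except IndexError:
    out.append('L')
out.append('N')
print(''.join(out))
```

Execution trace: 'L' (outer except IndexError) → 'N' (after the try/except). Output: LN

Answer: LN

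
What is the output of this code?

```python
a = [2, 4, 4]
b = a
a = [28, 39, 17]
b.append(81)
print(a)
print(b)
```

Key concept: rebinding vs mutation: a is rebound to a new list, b still points at the original.
Step by step:
`a = [2, 4, 4]` → a = [2, 4, 4]
`b = a` → b = [2, 4, 4] (same object as a)
`a = [28, 39, 17]` → a = [28, 39, 17]
`b.append(81)` → b = [2, 4, 4, 81]
`print(a)` → prints [28, 39, 17]
`print(b)` → prints [2, 4, 4, 81]

Answer:
[28, 39, 17]
[2, 4, 4, 81]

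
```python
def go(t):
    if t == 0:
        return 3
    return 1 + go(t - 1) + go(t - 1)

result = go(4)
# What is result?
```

go(t) = 1 + 2·go(t-1), go(0)=3. Closed form: (3+1)·2^4 - 1 = 63.

Answer: 63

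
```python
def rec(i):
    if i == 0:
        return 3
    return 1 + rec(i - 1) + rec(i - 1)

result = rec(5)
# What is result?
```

rec(i) = 1 + 2·rec(i-1), rec(0)=3. Closed form: (3+1)·2^5 - 1 = 127.

Answer: 127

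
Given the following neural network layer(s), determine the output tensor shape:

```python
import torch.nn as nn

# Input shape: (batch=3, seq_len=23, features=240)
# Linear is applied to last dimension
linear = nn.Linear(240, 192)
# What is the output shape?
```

Input: (3, 23, 240) -> Output: (3, 23, 192)

Answer: (3, 23, 192)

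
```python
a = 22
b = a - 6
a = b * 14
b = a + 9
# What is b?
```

Trace:
`a = 22` → a = 22
`b = a - 6` → b = 16
`a = b * 14` → a = 224
`b = a + 9` → b = 233
So b = 233

Answer: 233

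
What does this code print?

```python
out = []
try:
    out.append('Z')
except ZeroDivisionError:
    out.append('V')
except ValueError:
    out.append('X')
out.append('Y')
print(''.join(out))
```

Execution trace: 'Z' (try body, no exception) → 'Y' (after the try/except). Output: ZY

Answer: ZY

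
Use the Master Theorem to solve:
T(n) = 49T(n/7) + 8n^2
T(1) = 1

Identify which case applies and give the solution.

a=49, b=7, f(n)=8n^2. log_7(49) = 2. Since c=2 = 2, Case 2 applies: T(n) = Θ(n^log_b(a) · log n) = O(n^2 log n).

Answer: O(n^2 log n) - Case 2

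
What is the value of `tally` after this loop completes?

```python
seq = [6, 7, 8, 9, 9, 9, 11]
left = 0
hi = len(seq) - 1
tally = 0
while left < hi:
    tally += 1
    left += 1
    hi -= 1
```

Iterations until pointers meet (list length 7)
`tally` takes the values: 0 → 1 → 2 → 3

Answer: 3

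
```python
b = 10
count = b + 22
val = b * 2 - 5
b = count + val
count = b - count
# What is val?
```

Trace:
`b = 10` → b = 10
`count = b + 22` → count = 32
`val = b * 2 - 5` → val = 15
`b = count + val` → b = 47
`count = b - count` → count = 15
So val = 15

Answer: 15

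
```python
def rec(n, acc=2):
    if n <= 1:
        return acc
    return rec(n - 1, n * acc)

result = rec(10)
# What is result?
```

Accumulator trace (n, acc): (10, 2) -> (9, 20) -> (8, 180) -> (7, 1440) -> (6, 10080) -> (5, 60480) -> (4, 302400) -> (3, 1209600) -> (2, 3628800) -> (1, 7257600) -> return 7257600

Answer: 7257600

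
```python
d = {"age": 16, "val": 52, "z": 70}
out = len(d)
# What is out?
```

Trace:
`d = {"age": 16, "val": 52, "z": 70}` → d = {'age': 16, 'val': 52, 'z': 70}
`out = len(d)` → out = 3
So out = 3

Answer: 3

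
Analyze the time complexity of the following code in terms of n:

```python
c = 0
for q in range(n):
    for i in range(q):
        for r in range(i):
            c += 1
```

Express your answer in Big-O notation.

Each loop level contributes: n × n × n. Multiplying the contributions gives O(n^3).

Answer: O(n^3)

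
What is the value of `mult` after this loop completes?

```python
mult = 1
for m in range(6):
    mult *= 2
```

2^6 = 64
`mult` takes the values: 1 → 2 → 4 → 8 → 16 → 32 → 64

Answer: 64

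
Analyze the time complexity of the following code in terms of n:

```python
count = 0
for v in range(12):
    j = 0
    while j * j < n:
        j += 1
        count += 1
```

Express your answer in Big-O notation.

Each loop level contributes: 1 × √n. Multiplying the contributions gives O(√n).

Answer: O(√n)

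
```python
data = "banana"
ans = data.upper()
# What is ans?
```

Trace:
`data = "banana"` → data = 'banana'
`ans = data.upper()` → ans = 'BANANA'
So ans = 'BANANA'

Answer: 'BANANA'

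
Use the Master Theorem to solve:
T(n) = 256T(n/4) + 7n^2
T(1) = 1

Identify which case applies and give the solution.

a=256, b=4, f(n)=7n^2. log_4(256) = 4. Since c=2 < 4, Case 1 applies: T(n) = Θ(n^log_b(a)) = O(n^4).

Answer: O(n^4) - Case 1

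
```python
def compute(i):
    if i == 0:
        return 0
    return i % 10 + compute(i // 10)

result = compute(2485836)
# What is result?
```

Sum of digits of 2485836: 6 + 3 + 8 + 5 + 8 + 4 + 2 = 36

Answer: 36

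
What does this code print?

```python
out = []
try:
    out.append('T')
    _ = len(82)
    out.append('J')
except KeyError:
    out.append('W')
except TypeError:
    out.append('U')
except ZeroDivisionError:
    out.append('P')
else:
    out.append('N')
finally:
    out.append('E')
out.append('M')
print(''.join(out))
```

Execution trace: 'T' (try body) → 'U' (except TypeError) → 'E' (finally) → 'M' (after the try/except). Output: TUEM

Answer: TUEM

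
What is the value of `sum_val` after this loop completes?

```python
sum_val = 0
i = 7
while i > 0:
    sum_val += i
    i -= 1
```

Sum 7 down to 1
`sum_val` takes the values: 0 → 7 → 13 → 18 → 22 → 25 → 27 → 28

Answer: 28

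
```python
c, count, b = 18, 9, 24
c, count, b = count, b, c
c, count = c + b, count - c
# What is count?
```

Trace:
`c, count, b = 18, 9, 24` → c = 18; count = 9; b = 24
`c, count, b = count, b, c` → c = 9; count = 24; b = 18
`c, count = c + b, count - c` → c = 27; count = 15
So count = 15

Answer: 15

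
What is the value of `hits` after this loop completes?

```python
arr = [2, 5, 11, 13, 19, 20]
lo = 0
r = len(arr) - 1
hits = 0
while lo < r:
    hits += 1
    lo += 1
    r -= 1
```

Iterations until pointers meet (list length 6)
`hits` takes the values: 0 → 1 → 2 → 3

Answer: 3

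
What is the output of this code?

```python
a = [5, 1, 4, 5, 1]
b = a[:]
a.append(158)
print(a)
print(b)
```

Key concept: slice [:] creates copy.
Step by step:
`a = [5, 1, 4, 5, 1]` → a = [5, 1, 4, 5, 1]
`b = a[:]` → b = [5, 1, 4, 5, 1]
`a.append(158)` → a = [5, 1, 4, 5, 1, 158]
`print(a)` → prints [5, 1, 4, 5, 1, 158]
`print(b)` → prints [5, 1, 4, 5, 1]

Answer:
[5, 1, 4, 5, 1, 158]
[5, 1, 4, 5, 1]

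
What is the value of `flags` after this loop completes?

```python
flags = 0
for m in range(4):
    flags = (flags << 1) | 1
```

Build 4 consecutive 1-bits: 0b1111
`flags` takes the values: 0 → 1 → 3 → 7 → 15

Answer: 15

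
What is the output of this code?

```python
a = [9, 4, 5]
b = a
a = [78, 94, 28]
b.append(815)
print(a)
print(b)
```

Key concept: rebinding vs mutation: a is rebound to a new list, b still points at the original.
Step by step:
`a = [9, 4, 5]` → a = [9, 4, 5]
`b = a` → b = [9, 4, 5] (same object as a)
`a = [78, 94, 28]` → a = [78, 94, 28]
`b.append(815)` → b = [9, 4, 5, 815]
`print(a)` → prints [78, 94, 28]
`print(b)` → prints [9, 4, 5, 815]

Answer:
[78, 94, 28]
[9, 4, 5, 815]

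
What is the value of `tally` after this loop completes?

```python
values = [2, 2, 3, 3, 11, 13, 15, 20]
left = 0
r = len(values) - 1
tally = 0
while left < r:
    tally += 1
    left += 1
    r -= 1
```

Iterations until pointers meet (list length 8)
`tally` takes the values: 0 → 1 → 2 → 3 → 4

Answer: 4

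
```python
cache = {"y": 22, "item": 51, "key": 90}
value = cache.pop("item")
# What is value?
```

Trace:
`cache = {"y": 22, "item": 51, "key": 90}` → cache = {'y': 22, 'item': 51, 'key': 90}
`value = cache.pop("item")` → cache = {'y': 22, 'key': 90}; value = 51
So value = 51

Answer: 51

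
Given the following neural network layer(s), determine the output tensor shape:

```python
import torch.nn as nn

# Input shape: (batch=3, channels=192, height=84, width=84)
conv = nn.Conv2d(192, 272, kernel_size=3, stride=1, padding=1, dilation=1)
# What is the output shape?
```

Input: (3, 192, 84, 84) -> Output: (3, 272, 84, 84)

Answer: (3, 272, 84, 84)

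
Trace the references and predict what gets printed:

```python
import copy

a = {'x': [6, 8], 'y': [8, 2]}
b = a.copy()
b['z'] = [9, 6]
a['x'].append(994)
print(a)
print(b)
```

Key concept: shallow copy of dict with mutable values.
Step by step:
`a = {'x': [6, 8], 'y': [8, 2]}` → a = {'x': [6, 8], 'y': [8, 2]}
`b = a.copy()` → b = {'x': [6, 8], 'y': [8, 2]}
`b['z'] = [9, 6]` → b = {'x': [6, 8], 'y': [8, 2], 'z': [9, 6]}
`a['x'].append(994)` → a = {'x': [6, 8, 994], 'y': [8, 2]}; b = {'x': [6, 8, 994], 'y': [8, 2], 'z': [9, 6]}
`print(a)` → prints {'x': [6, 8, 994], 'y': [8, 2]}
`print(b)` → prints {'x': [6, 8, 994], 'y': [8, 2], 'z': [9, 6]}

Answer:
{'x': [6, 8, 994], 'y': [8, 2]}
{'x': [6, 8, 994], 'y': [8, 2], 'z': [9, 6]}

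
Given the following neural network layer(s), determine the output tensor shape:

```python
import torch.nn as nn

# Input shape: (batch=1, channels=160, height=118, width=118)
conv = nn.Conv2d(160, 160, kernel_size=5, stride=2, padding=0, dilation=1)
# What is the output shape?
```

Input: (1, 160, 118, 118) -> Output: (1, 160, 57, 57)

Answer: (1, 160, 57, 57)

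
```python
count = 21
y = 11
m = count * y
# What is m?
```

Trace:
`count = 21` → count = 21
`y = 11` → y = 11
`m = count * y` → m = 231
So m = 231

Answer: 231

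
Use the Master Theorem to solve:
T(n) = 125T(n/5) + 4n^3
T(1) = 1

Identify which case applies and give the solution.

a=125, b=5, f(n)=4n^3. log_5(125) = 3. Since c=3 = 3, Case 2 applies: T(n) = Θ(n^log_b(a) · log n) = O(n^3 log n).

Answer: O(n^3 log n) - Case 2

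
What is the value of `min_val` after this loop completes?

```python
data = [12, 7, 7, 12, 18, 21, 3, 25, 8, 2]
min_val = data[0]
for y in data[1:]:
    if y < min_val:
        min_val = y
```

Minimum of [12, 7, 7, 12, 18, 21, 3, 25, 8, 2]
`min_val` takes the values: 12 → 7 → 3 → 2

Answer: 2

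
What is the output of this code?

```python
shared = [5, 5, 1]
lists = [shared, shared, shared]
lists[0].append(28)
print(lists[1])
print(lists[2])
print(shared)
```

Key concept: list of same reference.
Step by step:
`shared = [5, 5, 1]` → shared = [5, 5, 1]
`lists = [shared, shared, shared]` → lists = [[5, 5, 1], [5, 5, 1], [5, 5, 1]]
`lists[0].append(28)` → shared = [5, 5, 1, 28]; lists = [[5, 5, 1, 28], [5, 5, 1, 28], [5, 5, 1, 28]]
`print(lists[1])` → prints [5, 5, 1, 28]
`print(lists[2])` → prints [5, 5, 1, 28]
`print(shared)` → prints [5, 5, 1, 28]

Answer:
[5, 5, 1, 28]
[5, 5, 1, 28]
[5, 5, 1, 28]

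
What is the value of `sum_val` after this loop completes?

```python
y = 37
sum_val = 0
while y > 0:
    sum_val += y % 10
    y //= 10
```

Sum digits of 37
`sum_val` takes the values: 0 → 7 → 10

Answer: 10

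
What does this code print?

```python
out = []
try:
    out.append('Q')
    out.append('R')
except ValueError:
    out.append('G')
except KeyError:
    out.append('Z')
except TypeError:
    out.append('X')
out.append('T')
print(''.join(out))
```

Execution trace: 'Q' (try body) → 'R' (try body, no exception) → 'T' (after the try/except). Output: QRT

Answer: QRT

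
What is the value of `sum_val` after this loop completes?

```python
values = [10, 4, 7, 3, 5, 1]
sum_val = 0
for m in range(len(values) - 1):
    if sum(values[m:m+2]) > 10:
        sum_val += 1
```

Count windows with sum > 10
`sum_val` takes the values: 0 → 1 → 2

Answer: 2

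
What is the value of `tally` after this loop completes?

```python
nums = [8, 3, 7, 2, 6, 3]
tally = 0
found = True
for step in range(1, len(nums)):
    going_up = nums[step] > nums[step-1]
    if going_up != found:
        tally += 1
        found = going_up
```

Count direction changes in [8, 3, 7, 2, 6, 3]
`tally` takes the values: 0 → 1 → 2 → 3 → 4 → 5

Answer: 5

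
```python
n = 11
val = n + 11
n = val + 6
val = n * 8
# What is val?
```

Trace:
`n = 11` → n = 11
`val = n + 11` → val = 22
`n = val + 6` → n = 28
`val = n * 8` → val = 224
So val = 224

Answer: 224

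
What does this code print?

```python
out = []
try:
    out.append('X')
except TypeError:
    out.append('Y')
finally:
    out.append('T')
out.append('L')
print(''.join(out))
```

Execution trace: 'X' (try body, no exception) → 'T' (finally) → 'L' (after the try/except). Output: XTL

Answer: XTL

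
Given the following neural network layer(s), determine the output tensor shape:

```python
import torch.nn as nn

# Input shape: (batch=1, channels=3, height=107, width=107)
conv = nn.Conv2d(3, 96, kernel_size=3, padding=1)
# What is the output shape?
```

Input: (1, 3, 107, 107) -> Output: (1, 96, 107, 107)

Answer: (1, 96, 107, 107)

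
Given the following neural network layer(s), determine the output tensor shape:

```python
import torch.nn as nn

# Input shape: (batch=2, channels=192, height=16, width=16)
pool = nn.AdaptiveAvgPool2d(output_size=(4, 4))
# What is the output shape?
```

Input: (2, 192, 16, 16) -> Output: (2, 192, 4, 4)

Answer: (2, 192, 4, 4)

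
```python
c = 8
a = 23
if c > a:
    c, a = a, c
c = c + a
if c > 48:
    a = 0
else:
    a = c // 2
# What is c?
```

Trace:
`c = 8` → c = 8
`a = 23` → a = 23
`if c > a: ...` → c > a is False → no variable changes
`c = c + a` → c = 31
`if c > 48: ...` → c > 48 is False, take else branch → a = 15
So c = 31

Answer: 31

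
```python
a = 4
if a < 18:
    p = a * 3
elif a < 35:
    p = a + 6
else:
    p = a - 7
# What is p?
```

Trace:
`a = 4` → a = 4
`if a < 18: ...` → a < 18 is True → p = 12
So p = 12

Answer: 12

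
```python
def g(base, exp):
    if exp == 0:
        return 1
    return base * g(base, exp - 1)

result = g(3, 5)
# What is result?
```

g(3, 5) = 3 * 3 * 3 * 3 * 3 = 243

Answer: 243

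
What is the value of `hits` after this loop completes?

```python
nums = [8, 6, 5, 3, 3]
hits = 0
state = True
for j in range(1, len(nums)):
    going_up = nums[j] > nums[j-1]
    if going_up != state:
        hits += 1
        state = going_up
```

Count direction changes in [8, 6, 5, 3, 3]
`hits` takes the values: 0 → 1

Answer: 1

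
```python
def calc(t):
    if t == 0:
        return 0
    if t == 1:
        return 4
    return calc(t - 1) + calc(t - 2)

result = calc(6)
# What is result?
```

Build up from base cases: calc(0)=0, calc(1)=4, calc(2)=4, calc(3)=8, calc(4)=12, calc(5)=20, calc(6)=32

Answer: 32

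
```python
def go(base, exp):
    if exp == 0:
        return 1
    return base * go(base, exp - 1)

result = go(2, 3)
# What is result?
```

go(2, 3) = 2 * 2 * 2 = 8

Answer: 8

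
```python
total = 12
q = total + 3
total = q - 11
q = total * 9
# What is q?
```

Trace:
`total = 12` → total = 12
`q = total + 3` → q = 15
`total = q - 11` → total = 4
`q = total * 9` → q = 36
So q = 36

Answer: 36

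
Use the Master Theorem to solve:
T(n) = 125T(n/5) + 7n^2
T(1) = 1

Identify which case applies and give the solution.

a=125, b=5, f(n)=7n^2. log_5(125) = 3. Since c=2 < 3, Case 1 applies: T(n) = Θ(n^log_b(a)) = O(n^3).

Answer: O(n^3) - Case 1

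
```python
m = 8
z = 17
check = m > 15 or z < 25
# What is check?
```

Trace:
`m = 8` → m = 8
`z = 17` → z = 17
`check = m > 15 or z < 25` → check = True
So check = True

Answer: True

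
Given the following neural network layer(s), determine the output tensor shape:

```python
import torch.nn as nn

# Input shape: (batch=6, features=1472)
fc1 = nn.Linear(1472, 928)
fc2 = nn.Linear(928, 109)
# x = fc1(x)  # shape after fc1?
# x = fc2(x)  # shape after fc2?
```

Input: (6, 1472) -> after fc1: (6, 928) -> Output: (6, 109)

Answer: (6, 109)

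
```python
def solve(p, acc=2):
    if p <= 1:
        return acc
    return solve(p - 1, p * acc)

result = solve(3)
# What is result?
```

Accumulator trace (n, acc): (3, 2) -> (2, 6) -> (1, 12) -> return 12

Answer: 12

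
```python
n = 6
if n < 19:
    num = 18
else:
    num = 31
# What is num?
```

Trace:
`n = 6` → n = 6
`if n < 19: ...` → n < 19 is True → num = 18
So num = 18

Answer: 18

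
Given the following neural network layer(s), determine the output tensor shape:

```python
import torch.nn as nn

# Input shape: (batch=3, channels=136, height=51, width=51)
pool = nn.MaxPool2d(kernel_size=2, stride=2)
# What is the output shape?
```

Input: (3, 136, 51, 51) -> Output: (3, 136, 25, 25)

Answer: (3, 136, 25, 25)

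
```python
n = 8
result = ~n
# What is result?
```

Trace:
`n = 8` → n = 8
`result = ~n` → result = -9
So result = -9

Answer: -9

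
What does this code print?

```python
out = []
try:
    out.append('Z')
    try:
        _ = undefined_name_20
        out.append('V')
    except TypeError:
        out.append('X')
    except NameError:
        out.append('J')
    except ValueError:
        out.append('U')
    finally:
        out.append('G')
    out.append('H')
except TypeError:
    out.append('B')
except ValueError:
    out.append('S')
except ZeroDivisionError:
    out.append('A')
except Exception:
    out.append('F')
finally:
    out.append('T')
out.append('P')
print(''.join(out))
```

Execution trace: 'Z' (try body) → 'J' (inner except NameError) → 'G' (inner finally) → 'H' (try body, no exception) → 'T' (finally) → 'P' (after the try/except). Output: ZJGHTP

Answer: ZJGHTP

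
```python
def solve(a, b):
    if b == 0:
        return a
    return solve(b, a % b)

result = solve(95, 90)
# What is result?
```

solve(95, 90) -> solve(90, 5) -> solve(5, 0) -> 5

Answer: 5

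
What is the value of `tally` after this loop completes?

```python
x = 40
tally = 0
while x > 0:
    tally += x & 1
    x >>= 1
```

Count set bits in 40 (binary: 0b101000)
`tally` takes the values: 0 → 1 → 2

Answer: 2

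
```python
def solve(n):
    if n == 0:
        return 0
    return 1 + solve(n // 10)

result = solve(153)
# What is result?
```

Count of digits of 153: 3

Answer: 3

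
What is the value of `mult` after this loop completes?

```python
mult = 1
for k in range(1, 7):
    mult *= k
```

6! = 720
`mult` takes the values: 1 → 2 → 6 → 24 → 120 → 720

Answer: 720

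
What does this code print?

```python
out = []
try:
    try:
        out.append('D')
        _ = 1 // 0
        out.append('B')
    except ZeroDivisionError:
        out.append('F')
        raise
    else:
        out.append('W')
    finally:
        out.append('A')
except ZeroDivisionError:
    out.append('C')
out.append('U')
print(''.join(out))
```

Execution trace: 'D' (try body) → 'F' (except ZeroDivisionError) → 'A' (finally) → 'C' (outer except ZeroDivisionError) → 'U' (after the try/except). Output: DFACU

Answer: DFACU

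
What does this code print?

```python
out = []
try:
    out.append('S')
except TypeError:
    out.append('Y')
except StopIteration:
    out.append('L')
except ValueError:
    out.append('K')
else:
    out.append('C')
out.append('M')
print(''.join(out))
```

Execution trace: 'S' (try body, no exception) → 'C' (else) → 'M' (after the try/except). Output: SCM

Answer: SCM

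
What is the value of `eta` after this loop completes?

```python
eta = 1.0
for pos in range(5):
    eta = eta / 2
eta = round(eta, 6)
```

Halving LR 5 times: 1 / 2^5
`eta` takes the values: 1.0 → 0.5 → 0.25 → 0.125 → 0.0625 → 0.03125

Answer: 0.03125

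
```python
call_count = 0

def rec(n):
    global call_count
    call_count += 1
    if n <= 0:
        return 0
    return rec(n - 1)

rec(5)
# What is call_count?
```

Linear recursion stepping by 1: 6 calls from n=5 down to ≤0.

Answer: 6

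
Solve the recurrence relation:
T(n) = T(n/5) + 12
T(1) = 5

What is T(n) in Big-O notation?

Each step divides n by 5 and adds 12. After log_5(n) steps we reach T(1)=5. So T(n) = 12·log_5(n) + 5 = O(log n).

Answer: O(log n)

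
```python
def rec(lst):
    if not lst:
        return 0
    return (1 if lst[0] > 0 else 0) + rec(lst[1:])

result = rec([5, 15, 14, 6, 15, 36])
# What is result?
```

Count of positive elements in [5, 15, 14, 6, 15, 36] = 6

Answer: 6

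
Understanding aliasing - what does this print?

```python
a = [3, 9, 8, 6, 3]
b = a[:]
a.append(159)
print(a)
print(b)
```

Key concept: slice [:] creates copy.
Step by step:
`a = [3, 9, 8, 6, 3]` → a = [3, 9, 8, 6, 3]
`b = a[:]` → b = [3, 9, 8, 6, 3]
`a.append(159)` → a = [3, 9, 8, 6, 3, 159]
`print(a)` → prints [3, 9, 8, 6, 3, 159]
`print(b)` → prints [3, 9, 8, 6, 3]

Answer:
[3, 9, 8, 6, 3, 159]
[3, 9, 8, 6, 3]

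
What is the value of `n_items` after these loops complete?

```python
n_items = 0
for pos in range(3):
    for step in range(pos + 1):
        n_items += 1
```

Triangle: 1 + 2 + ... + 3
`n_items` takes the values: 0 → 1 → 2 → 3 → 4 → 5 → 6

Answer: 6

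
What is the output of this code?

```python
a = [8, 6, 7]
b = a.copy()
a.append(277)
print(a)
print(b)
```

Key concept: list.copy() creates independent copy.
Step by step:
`a = [8, 6, 7]` → a = [8, 6, 7]
`b = a.copy()` → b = [8, 6, 7]
`a.append(277)` → a = [8, 6, 7, 277]
`print(a)` → prints [8, 6, 7, 277]
`print(b)` → prints [8, 6, 7]

Answer:
[8, 6, 7, 277]
[8, 6, 7]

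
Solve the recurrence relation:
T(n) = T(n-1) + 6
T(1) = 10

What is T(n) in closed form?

Unrolling: T(n) = T(1) + 6·(n-1) = 10 + 6(n-1) = 6n + 4.

Answer: T(n) = 6n + 4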